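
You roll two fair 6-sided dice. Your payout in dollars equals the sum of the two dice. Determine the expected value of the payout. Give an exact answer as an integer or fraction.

Distribution of the sum of the two dice: 2 w.p. 1/36, 3 w.p. 1/18, 4 w.p. 1/12, 5 w.p. 1/9, 6 w.p. 5/36, 7 w.p. 1/6, …
E[payout] = (1/36)·2 + (1/18)·3 + (1/12)·4 + (1/9)·5 + (5/36)·6 + (1/6)·7 + (5/36)·8 + (1/9)·9 + (1/12)·10 + (1/18)·11 + (1/36)·12 = 7

$7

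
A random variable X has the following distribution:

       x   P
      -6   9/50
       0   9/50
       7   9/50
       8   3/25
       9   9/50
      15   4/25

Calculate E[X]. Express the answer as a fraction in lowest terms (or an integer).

129/25

E[X] = (9/50)·(-6) + (9/50)·0 + (9/50)·7 + (3/25)·8 + (9/50)·9 + (4/25)·15
     = 129/25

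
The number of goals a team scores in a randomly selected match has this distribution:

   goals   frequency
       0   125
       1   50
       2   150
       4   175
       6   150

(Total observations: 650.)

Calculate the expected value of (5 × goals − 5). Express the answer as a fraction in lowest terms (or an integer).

10

Total = 650, so P(goals=0) = 125/650, etc.
E[5x-5] = (5/26)·(-5) + (1/13)·0 + (3/13)·5 + (7/26)·15 + (3/13)·25
     = 10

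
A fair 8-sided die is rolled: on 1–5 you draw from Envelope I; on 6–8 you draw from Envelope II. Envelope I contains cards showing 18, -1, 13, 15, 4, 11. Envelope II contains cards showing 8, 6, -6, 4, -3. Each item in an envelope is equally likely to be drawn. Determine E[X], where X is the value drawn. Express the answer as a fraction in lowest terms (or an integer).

277/40

E[X | Envelope I] = (18 − 1 + 13 + 15 + 4 + 11)/6 = 10
E[X | Envelope II] = (8 + 6 − 6 + 4 − 3)/5 = 9/5
E[X] = (5/8)·10 + (3/8)·9/5 = 277/40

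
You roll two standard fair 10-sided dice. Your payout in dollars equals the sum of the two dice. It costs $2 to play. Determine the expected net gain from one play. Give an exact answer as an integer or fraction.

Distribution of the sum of the two dice: 2 w.p. 1/100, 3 w.p. 1/50, 4 w.p. 3/100, 5 w.p. 1/25, 6 w.p. 1/20, 7 w.p. 3/50, …
E[payout] = (1/100)·2 + (1/50)·3 + (3/100)·4 + (1/25)·5 + (1/20)·6 + (3/50)·7 + (7/100)·8 + (2/25)·9 + (9/100)·10 + (1/10)·11 + (9/100)·12 + (2/25)·13 + (7/100)·14 + (3/50)·15 + (1/20)·16 + (1/25)·17 + (3/100)·18 + (1/50)·19 + (1/100)·20 = 11
Expected profit = 11 − 2 = 9

$9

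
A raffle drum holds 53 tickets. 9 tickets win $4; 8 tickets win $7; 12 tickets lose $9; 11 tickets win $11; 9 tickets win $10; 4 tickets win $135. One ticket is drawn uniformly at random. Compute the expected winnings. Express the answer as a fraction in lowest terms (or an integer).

E[payout] = (9/53)·4 + (8/53)·7 + (12/53)·(-9) + (11/53)·11 + (9/53)·10 + (4/53)·135 = 735/53

735/53 dollars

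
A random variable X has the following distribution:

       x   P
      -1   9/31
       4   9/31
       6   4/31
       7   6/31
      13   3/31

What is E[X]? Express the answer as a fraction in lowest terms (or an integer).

132/31

E[X] = (9/31)·(-1) + (9/31)·4 + (4/31)·6 + (6/31)·7 + (3/31)·13
     = 132/31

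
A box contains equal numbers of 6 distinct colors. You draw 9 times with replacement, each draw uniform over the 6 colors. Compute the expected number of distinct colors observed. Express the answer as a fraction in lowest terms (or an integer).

Let Xⱼ=1 if type j appears at least once. P(Xⱼ=1) = 1 − ((6−1)/6)^9 = 8124571/10077696.
E[#distinct] = 6·8124571/10077696 = 8124571/1679616.

8124571/1679616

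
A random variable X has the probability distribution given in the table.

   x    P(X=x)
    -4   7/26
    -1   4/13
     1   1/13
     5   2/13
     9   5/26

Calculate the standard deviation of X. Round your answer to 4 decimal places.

4.7638

E[X] = 31/26, E[X²] = 627/26
Var(X) = E[X²] − (E[X])² = 627/26 − 961/676 = 15341/676
SD(X) = √(15341/676) ≈ 4.7638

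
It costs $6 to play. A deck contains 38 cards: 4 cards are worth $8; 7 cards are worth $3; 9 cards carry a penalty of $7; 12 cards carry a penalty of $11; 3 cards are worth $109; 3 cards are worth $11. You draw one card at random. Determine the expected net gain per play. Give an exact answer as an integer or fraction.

E[payout] = (4/38)·8 + (7/38)·3 + (9/38)·(-7) + (12/38)·(-11) + (3/38)·109 + (3/38)·11 = 109/19
Expected profit = 109/19 − 6 = -5/19

-5/19 dollars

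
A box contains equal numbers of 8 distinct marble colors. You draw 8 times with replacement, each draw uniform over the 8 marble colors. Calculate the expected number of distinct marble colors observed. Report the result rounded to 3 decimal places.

Let Xⱼ=1 if type j appears at least once. P(Xⱼ=1) = 1 − ((8−1)/8)^8 = 11012415/16777216.
E[#distinct] = 8·11012415/16777216 = 11012415/2097152.
≈ 5.251

5.251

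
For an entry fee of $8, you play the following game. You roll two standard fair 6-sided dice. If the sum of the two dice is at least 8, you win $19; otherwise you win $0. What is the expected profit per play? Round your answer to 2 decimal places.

E[payout] = (7/12)·0 + (5/12)·19 = 95/12
Expected profit = 95/12 − 8 = -1/12 ≈ -$0.08

-$0.08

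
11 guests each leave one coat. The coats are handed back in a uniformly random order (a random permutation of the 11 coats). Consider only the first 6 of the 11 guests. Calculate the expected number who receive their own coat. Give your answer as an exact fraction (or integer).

Let Xᵢ = 1 if person i gets their own coat. For each i, P(Xᵢ=1) = 1/11.
By linearity of expectation, E[X₁+…+X_6] = 6·(1/11) = 6/11.

6/11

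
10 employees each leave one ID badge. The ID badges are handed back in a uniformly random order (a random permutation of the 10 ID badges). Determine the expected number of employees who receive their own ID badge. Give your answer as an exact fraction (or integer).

Let Xᵢ = 1 if person i gets their own ID badge. For each i, P(Xᵢ=1) = 1/10.
By linearity of expectation, E[X₁+…+X_10] = 10·(1/10) = 1.

1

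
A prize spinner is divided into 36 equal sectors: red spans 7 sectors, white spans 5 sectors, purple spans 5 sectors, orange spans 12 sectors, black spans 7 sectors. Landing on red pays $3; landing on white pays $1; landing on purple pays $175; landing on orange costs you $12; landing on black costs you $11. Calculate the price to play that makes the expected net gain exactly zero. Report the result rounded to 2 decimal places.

$18.89

E[payout] = (7/36)·3 + (5/36)·1 + (5/36)·175 + (12/36)·(-12) + (7/36)·(-11) = 170/9
Fair fee = E[payout] = 170/9 ≈ $18.89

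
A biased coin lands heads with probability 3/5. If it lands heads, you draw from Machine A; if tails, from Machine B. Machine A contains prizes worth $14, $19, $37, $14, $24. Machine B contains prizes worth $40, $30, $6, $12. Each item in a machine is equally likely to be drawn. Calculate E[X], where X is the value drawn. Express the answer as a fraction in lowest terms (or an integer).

544/25 dollars

E[X | Machine A] = (14 + 19 + 37 + 14 + 24)/5 = 108/5
E[X | Machine B] = (40 + 30 + 6 + 12)/4 = 22
E[X] = (3/5)·108/5 + (2/5)·22 = 544/25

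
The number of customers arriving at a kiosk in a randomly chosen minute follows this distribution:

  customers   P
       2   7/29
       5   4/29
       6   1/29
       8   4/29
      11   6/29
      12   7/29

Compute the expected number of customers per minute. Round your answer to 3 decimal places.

E[X] = (7/29)·2 + (4/29)·5 + (1/29)·6 + (4/29)·8 + (6/29)·11 + (7/29)·12
     = 222/29 ≈ 7.655

7.655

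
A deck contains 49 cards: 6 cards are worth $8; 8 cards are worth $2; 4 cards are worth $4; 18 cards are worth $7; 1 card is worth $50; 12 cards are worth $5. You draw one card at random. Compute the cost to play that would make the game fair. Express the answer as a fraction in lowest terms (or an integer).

E[payout] = (6/49)·8 + (8/49)·2 + (4/49)·4 + (18/49)·7 + (1/49)·50 + (12/49)·5 = 316/49
Fair fee = E[payout] = 316/49

316/49 dollars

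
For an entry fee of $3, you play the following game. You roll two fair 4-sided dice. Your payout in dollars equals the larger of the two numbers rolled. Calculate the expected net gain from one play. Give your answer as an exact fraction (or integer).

Distribution of the larger of the two numbers rolled: 1 w.p. 1/16, 2 w.p. 3/16, 3 w.p. 5/16, 4 w.p. 7/16
E[payout] = (1/16)·1 + (3/16)·2 + (5/16)·3 + (7/16)·4 = 25/8
Expected profit = 25/8 − 3 = 1/8

1/8 dollars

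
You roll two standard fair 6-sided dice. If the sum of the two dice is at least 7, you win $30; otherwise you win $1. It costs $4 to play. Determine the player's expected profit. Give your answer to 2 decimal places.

$13.92

E[payout] = (5/12)·1 + (7/12)·30 = 215/12
Expected profit = 215/12 − 4 = 167/12 ≈ $13.92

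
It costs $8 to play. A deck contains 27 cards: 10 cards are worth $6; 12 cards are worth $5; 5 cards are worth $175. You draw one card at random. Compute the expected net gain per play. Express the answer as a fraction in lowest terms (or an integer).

E[payout] = (10/27)·6 + (12/27)·5 + (5/27)·175 = 995/27
Expected profit = 995/27 − 8 = 779/27

779/27 dollars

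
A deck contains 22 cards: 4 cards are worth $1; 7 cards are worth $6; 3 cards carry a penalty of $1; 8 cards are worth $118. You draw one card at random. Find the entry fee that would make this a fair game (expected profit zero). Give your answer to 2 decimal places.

$44.86

E[payout] = (4/22)·1 + (7/22)·6 + (3/22)·(-1) + (8/22)·118 = 987/22
Fair fee = E[payout] = 987/22 ≈ $44.86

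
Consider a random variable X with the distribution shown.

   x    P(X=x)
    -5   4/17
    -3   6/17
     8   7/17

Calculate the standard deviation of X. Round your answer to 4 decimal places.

E[X] = 18/17, E[X²] = 602/17
Var(X) = E[X²] − (E[X])² = 602/17 − 324/289 = 9910/289
SD(X) = √(9910/289) ≈ 5.8558

5.8558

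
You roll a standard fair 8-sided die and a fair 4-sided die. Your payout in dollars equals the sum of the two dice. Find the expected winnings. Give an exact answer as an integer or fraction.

Distribution of the sum of the two dice: 2 w.p. 1/32, 3 w.p. 1/16, 4 w.p. 3/32, 5 w.p. 1/8, 6 w.p. 1/8, 7 w.p. 1/8, …
E[payout] = (1/32)·2 + (1/16)·3 + (3/32)·4 + (1/8)·5 + (1/8)·6 + (1/8)·7 + (1/8)·8 + (1/8)·9 + (3/32)·10 + (1/16)·11 + (1/32)·12 = 7

$7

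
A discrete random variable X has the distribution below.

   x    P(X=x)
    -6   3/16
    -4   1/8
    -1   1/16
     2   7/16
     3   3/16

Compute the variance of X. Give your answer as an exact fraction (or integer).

195/16

E[X] = (3/16)·(-6) + (1/8)·(-4) + (1/16)·(-1) + (7/16)·2 + (3/16)·3 = -1/4
E[X²] = (3/16)·36 + (1/8)·16 + (1/16)·1 + (7/16)·4 + (3/16)·9 = 49/4
Var(X) = 49/4 − (-1/4)² = 195/16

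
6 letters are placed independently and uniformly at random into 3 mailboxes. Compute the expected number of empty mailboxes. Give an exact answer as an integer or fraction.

Let Xⱼ=1 if mailbox j is empty. P(Xⱼ=1) = ((3-1)/3)^6 = 64/729.
By linearity, E[#empty] = 3·64/729 = 64/243.

64/243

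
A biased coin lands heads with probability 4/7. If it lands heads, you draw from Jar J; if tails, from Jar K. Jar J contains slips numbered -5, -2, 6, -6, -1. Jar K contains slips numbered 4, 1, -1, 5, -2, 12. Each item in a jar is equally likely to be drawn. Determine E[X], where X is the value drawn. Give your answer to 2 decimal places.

0.44

E[X | Jar J] = (-5 − 2 + 6 − 6 − 1)/5 = -8/5
E[X | Jar K] = (4 + 1 − 1 + 5 − 2 + 12)/6 = 19/6
E[X] = (4/7)·(-8/5) + (3/7)·19/6 = 31/70 ≈ 0.44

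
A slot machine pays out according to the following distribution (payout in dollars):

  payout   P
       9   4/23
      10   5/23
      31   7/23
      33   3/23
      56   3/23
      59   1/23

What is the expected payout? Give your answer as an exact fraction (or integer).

E[X] = (4/23)·9 + (5/23)·10 + (7/23)·31 + (3/23)·33 + (3/23)·56 + (1/23)·59
     = 629/23

629/23 dollars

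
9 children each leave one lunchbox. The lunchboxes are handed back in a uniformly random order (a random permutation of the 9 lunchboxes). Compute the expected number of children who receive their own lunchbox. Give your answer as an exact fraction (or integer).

Let Xᵢ = 1 if person i gets their own lunchbox. For each i, P(Xᵢ=1) = 1/9.
By linearity of expectation, E[X₁+…+X_9] = 9·(1/9) = 1.

1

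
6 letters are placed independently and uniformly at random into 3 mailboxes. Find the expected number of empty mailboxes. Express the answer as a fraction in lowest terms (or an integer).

64/243

Let Xⱼ=1 if mailbox j is empty. P(Xⱼ=1) = ((3-1)/3)^6 = 64/729.
By linearity, E[#empty] = 3·64/729 = 64/243.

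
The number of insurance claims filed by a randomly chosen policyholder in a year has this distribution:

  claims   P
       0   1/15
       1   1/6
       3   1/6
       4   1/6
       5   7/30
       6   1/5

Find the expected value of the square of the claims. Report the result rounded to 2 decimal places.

E[X²] = (1/15)·0 + (1/6)·1 + (1/6)·9 + (1/6)·16 + (7/30)·25 + (1/5)·36
     = 521/30 ≈ 17.37

17.37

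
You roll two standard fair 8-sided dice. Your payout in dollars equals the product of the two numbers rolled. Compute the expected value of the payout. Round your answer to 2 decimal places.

Distribution of the product of the two numbers rolled: 1 w.p. 1/64, 2 w.p. 1/32, 3 w.p. 1/32, 4 w.p. 3/64, 5 w.p. 1/32, 6 w.p. 1/16, …
E[payout] = (1/64)·1 + (1/32)·2 + (1/32)·3 + (3/64)·4 + (1/32)·5 + (1/16)·6 + (1/32)·7 + (1/16)·8 + (1/64)·9 + (1/32)·10 + (1/16)·12 + (1/32)·14 + (1/32)·15 + (3/64)·16 + (1/32)·18 + (1/32)·20 + (1/32)·21 + (1/16)·24 + (1/64)·25 + (1/32)·28 + (1/32)·30 + (1/32)·32 + (1/32)·35 + (1/64)·36 + (1/32)·40 + (1/32)·42 + (1/32)·48 + (1/64)·49 + (1/32)·56 + (1/64)·64 = 81/4
≈ $20.25

$20.25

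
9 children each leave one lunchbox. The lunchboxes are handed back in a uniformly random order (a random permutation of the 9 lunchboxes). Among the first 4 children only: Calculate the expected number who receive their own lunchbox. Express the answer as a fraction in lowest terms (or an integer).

Let Xᵢ = 1 if person i gets their own lunchbox. For each i, P(Xᵢ=1) = 1/9.
By linearity of expectation, E[X₁+…+X_4] = 4·(1/9) = 4/9.

4/9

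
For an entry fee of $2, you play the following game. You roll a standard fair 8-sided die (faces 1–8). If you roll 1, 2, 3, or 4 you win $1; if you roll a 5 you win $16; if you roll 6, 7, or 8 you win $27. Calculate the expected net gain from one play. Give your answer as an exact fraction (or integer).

85/8 dollars

E[payout] = (1/2)·1 + (1/8)·16 + (3/8)·27 = 101/8
Expected profit = 101/8 − 2 = 85/8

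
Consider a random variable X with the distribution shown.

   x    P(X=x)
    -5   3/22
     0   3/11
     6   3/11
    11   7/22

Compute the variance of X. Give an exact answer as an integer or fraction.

3858/121

E[X] = (3/22)·(-5) + (3/11)·0 + (3/11)·6 + (7/22)·11 = 49/11
E[X²] = (3/22)·25 + (3/11)·0 + (3/11)·36 + (7/22)·121 = 569/11
Var(X) = 569/11 − (49/11)² = 3858/121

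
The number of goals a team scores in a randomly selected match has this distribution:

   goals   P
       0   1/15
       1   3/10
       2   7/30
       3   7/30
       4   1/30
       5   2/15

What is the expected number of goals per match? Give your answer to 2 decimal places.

E[X] = (1/15)·0 + (3/10)·1 + (7/30)·2 + (7/30)·3 + (1/30)·4 + (2/15)·5
     = 34/15 ≈ 2.27

2.27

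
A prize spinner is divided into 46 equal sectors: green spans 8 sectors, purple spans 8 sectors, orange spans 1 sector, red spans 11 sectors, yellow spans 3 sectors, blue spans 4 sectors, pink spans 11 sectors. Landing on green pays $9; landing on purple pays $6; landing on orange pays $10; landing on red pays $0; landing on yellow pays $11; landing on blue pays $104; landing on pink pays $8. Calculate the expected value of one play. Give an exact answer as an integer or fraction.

29/2 dollars

E[payout] = (8/46)·9 + (8/46)·6 + (1/46)·10 + (11/46)·0 + (3/46)·11 + (4/46)·104 + (11/46)·8 = 29/2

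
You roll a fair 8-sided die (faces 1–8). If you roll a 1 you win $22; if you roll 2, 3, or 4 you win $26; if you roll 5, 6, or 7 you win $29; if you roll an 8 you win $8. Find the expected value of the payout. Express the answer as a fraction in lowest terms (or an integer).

E[payout] = (1/8)·8 + (1/8)·22 + (3/8)·26 + (3/8)·29 = 195/8

195/8 dollars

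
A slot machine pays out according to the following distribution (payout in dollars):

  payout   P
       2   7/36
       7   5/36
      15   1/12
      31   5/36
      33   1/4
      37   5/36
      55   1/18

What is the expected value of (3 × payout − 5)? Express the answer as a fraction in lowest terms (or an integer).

781/12

E[3x-5] = (7/36)·1 + (5/36)·16 + (1/12)·40 + (5/36)·88 + (1/4)·94 + (5/36)·106 + (1/18)·160
     = 781/12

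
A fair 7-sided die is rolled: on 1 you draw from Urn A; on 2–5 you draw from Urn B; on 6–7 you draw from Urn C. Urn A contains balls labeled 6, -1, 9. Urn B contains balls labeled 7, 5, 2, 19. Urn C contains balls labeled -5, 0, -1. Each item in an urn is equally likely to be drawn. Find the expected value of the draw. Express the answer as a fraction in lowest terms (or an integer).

101/21

E[X | Urn A] = (6 − 1 + 9)/3 = 14/3
E[X | Urn B] = (7 + 5 + 2 + 19)/4 = 33/4
E[X | Urn C] = (-5 + 0 − 1)/3 = -2
E[X] = (1/7)·14/3 + (4/7)·33/4 + (2/7)·(-2) = 101/21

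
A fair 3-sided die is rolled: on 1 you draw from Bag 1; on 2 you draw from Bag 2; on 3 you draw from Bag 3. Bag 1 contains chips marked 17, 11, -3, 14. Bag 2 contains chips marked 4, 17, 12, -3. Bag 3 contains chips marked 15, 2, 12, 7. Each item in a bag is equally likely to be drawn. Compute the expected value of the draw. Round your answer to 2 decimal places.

E[X | Bag 1] = (17 + 11 − 3 + 14)/4 = 39/4
E[X | Bag 2] = (4 + 17 + 12 − 3)/4 = 15/2
E[X | Bag 3] = (15 + 2 + 12 + 7)/4 = 9
E[X] = (1/3)·39/4 + (1/3)·15/2 + (1/3)·9 = 35/4 ≈ 8.75

8.75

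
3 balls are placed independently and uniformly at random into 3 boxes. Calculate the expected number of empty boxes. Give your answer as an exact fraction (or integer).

8/9

Let Xⱼ=1 if box j is empty. P(Xⱼ=1) = ((3-1)/3)^3 = 8/27.
By linearity, E[#empty] = 3·8/27 = 8/9.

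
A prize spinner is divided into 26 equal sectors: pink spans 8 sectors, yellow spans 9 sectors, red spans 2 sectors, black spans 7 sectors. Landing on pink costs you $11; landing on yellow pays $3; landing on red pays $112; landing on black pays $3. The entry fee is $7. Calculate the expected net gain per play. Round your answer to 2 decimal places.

$0.08

E[payout] = (8/26)·(-11) + (9/26)·3 + (2/26)·112 + (7/26)·3 = 92/13
Expected profit = 92/13 − 7 = 1/13 ≈ $0.08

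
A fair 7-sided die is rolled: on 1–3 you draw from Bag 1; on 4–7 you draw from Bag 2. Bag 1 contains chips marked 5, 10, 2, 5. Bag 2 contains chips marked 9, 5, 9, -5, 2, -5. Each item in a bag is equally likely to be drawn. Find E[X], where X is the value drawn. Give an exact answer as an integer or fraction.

E[X | Bag 1] = (5 + 10 + 2 + 5)/4 = 11/2
E[X | Bag 2] = (9 + 5 + 9 − 5 + 2 − 5)/6 = 5/2
E[X] = (3/7)·11/2 + (4/7)·5/2 = 53/14

53/14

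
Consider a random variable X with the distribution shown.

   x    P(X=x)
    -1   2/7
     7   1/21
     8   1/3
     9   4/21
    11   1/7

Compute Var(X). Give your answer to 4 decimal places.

20.6667

E[X] = (2/7)·(-1) + (1/21)·7 + (1/3)·8 + (4/21)·9 + (1/7)·11 = 6
E[X²] = (2/7)·1 + (1/21)·49 + (1/3)·64 + (4/21)·81 + (1/7)·121 = 170/3
Var(X) = 170/3 − (6)² = 62/3 ≈ 20.6667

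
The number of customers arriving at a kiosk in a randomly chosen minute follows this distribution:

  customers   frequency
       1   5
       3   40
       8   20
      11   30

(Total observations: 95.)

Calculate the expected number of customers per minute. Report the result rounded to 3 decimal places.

Total = 95, so P(customers=1) = 5/95, etc.
E[X] = (1/19)·1 + (8/19)·3 + (4/19)·8 + (6/19)·11
     = 123/19 ≈ 6.474

6.474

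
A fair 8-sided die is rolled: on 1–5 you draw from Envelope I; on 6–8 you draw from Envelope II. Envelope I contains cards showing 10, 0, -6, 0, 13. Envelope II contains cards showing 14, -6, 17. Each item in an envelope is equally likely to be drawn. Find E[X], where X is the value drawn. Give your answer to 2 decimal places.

E[X | Envelope I] = (10 + 0 − 6 + 0 + 13)/5 = 17/5
E[X | Envelope II] = (14 − 6 + 17)/3 = 25/3
E[X] = (5/8)·17/5 + (3/8)·25/3 = 21/4 ≈ 5.25

5.25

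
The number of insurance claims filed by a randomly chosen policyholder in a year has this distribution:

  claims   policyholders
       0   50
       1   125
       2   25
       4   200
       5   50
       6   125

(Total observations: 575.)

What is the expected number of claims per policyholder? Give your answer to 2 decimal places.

Total = 575, so P(claims=0) = 50/575, etc.
E[X] = (2/23)·0 + (5/23)·1 + (1/23)·2 + (8/23)·4 + (2/23)·5 + (5/23)·6
     = 79/23 ≈ 3.43

3.43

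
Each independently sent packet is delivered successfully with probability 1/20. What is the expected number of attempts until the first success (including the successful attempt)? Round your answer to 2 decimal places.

For a geometric distribution, E[trials] = 1/p = 1/(1/20) = 20.
≈ 20.00

20.00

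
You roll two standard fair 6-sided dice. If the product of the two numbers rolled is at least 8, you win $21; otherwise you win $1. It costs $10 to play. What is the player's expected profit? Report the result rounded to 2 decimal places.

$3.22

E[payout] = (7/18)·1 + (11/18)·21 = 119/9
Expected profit = 119/9 − 10 = 29/9 ≈ $3.22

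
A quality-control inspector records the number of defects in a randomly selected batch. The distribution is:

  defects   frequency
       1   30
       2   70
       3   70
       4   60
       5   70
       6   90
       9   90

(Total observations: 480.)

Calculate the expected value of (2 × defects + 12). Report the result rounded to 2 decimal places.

Total = 480, so P(defects=1) = 30/480, etc.
E[2x+12] = (1/16)·14 + (7/48)·16 + (7/48)·18 + (1/8)·20 + (7/48)·22 + (3/16)·24 + (3/16)·30
     = 65/3 ≈ 21.67

21.67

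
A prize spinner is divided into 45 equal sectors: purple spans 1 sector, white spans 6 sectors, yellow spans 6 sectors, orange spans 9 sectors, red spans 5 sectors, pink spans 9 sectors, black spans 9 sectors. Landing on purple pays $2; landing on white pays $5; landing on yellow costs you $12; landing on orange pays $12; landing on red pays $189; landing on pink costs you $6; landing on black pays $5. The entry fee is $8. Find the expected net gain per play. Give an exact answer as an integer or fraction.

644/45 dollars

E[payout] = (1/45)·2 + (6/45)·5 + (6/45)·(-12) + (9/45)·12 + (5/45)·189 + (9/45)·(-6) + (9/45)·5 = 1004/45
Expected profit = 1004/45 − 8 = 644/45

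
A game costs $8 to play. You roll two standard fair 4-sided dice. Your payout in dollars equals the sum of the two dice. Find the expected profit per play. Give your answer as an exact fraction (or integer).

Distribution of the sum of the two dice: 2 w.p. 1/16, 3 w.p. 1/8, 4 w.p. 3/16, 5 w.p. 1/4, 6 w.p. 3/16, 7 w.p. 1/8, …
E[payout] = (1/16)·2 + (1/8)·3 + (3/16)·4 + (1/4)·5 + (3/16)·6 + (1/8)·7 + (1/16)·8 = 5
Expected profit = 5 − 8 = -3

-$3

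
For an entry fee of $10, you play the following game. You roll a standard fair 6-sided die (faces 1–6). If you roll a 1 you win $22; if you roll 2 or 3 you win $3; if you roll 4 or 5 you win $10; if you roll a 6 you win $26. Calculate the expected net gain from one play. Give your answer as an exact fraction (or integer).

7/3 dollars

E[payout] = (1/3)·3 + (1/3)·10 + (1/6)·22 + (1/6)·26 = 37/3
Expected profit = 37/3 − 10 = 7/3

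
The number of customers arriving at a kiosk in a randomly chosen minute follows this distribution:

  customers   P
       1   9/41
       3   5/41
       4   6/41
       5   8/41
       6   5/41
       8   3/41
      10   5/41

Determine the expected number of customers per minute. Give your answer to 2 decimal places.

4.68

E[X] = (9/41)·1 + (5/41)·3 + (6/41)·4 + (8/41)·5 + (5/41)·6 + (3/41)·8 + (5/41)·10
     = 192/41 ≈ 4.68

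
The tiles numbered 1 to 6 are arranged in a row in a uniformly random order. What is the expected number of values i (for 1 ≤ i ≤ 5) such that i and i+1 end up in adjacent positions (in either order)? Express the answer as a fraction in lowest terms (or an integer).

5/3

For each i ∈ {1,…,5}, let Xᵢ = 1 if i and i+1 are adjacent. P(Xᵢ=1) = 2·(6−1)!/6! = 2/6.
By linearity, E[ΣXᵢ] = (5)·(2/6) = 5/3.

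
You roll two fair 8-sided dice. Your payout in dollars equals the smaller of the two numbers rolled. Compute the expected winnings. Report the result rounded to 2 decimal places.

$3.19

Distribution of the smaller of the two numbers rolled: 1 w.p. 15/64, 2 w.p. 13/64, 3 w.p. 11/64, 4 w.p. 9/64, 5 w.p. 7/64, 6 w.p. 5/64, …
E[payout] = (15/64)·1 + (13/64)·2 + (11/64)·3 + (9/64)·4 + (7/64)·5 + (5/64)·6 + (3/64)·7 + (1/64)·8 = 51/16
≈ $3.19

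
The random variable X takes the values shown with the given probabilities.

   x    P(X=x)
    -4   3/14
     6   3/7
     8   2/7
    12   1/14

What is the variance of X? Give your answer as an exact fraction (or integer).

E[X] = (3/14)·(-4) + (3/7)·6 + (2/7)·8 + (1/14)·12 = 34/7
E[X²] = (3/14)·16 + (3/7)·36 + (2/7)·64 + (1/14)·144 = 332/7
Var(X) = 332/7 − (34/7)² = 1168/49

1168/49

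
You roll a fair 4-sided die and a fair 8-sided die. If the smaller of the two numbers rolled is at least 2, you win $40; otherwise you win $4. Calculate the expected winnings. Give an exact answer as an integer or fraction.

E[payout] = (11/32)·4 + (21/32)·40 = 221/8

221/8 dollars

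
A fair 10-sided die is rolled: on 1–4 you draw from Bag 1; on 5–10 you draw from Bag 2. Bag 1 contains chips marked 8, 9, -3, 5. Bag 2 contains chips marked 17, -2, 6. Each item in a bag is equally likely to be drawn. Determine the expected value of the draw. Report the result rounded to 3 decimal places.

E[X | Bag 1] = (8 + 9 − 3 + 5)/4 = 19/4
E[X | Bag 2] = (17 − 2 + 6)/3 = 7
E[X] = (2/5)·19/4 + (3/5)·7 = 61/10 ≈ 6.100

6.100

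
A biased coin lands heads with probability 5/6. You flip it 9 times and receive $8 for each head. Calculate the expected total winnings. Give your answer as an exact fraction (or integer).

$60

E[#heads] = 9·5/6 = 15/2 (linearity over flips).
E[winnings] = 8·15/2 = 60.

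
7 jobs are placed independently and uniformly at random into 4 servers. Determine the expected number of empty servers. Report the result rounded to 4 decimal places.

Let Xⱼ=1 if server j is empty. P(Xⱼ=1) = ((4-1)/4)^7 = 2187/16384.
By linearity, E[#empty] = 4·2187/16384 = 2187/4096.
≈ 0.5339

0.5339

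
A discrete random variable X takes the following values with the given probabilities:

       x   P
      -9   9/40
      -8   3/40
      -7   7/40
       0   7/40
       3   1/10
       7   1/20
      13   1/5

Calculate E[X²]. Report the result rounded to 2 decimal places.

E[X²] = (9/40)·81 + (3/40)·64 + (7/40)·49 + (7/40)·0 + (1/10)·9 + (1/20)·49 + (1/5)·169
     = 275/4 ≈ 68.75

68.75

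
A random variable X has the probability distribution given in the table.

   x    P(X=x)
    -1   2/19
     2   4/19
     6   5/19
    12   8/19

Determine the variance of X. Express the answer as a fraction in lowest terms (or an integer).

8226/361

E[X] = (2/19)·(-1) + (4/19)·2 + (5/19)·6 + (8/19)·12 = 132/19
E[X²] = (2/19)·1 + (4/19)·4 + (5/19)·36 + (8/19)·144 = 1350/19
Var(X) = 1350/19 − (132/19)² = 8226/361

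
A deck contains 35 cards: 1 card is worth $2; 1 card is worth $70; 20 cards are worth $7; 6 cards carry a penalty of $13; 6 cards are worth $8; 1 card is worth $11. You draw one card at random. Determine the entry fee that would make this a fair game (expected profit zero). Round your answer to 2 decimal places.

$5.51

E[payout] = (1/35)·2 + (1/35)·70 + (20/35)·7 + (6/35)·(-13) + (6/35)·8 + (1/35)·11 = 193/35
Fair fee = E[payout] = 193/35 ≈ $5.51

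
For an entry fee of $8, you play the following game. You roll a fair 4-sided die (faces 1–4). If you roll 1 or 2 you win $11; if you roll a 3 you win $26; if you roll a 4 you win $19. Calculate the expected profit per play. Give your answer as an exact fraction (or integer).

E[payout] = (1/2)·11 + (1/4)·19 + (1/4)·26 = 67/4
Expected profit = 67/4 − 8 = 35/4

35/4 dollars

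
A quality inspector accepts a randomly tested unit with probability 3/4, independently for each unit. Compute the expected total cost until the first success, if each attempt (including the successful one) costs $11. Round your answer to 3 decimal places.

E[#attempts] = 1/p = 4/3; E[cost] = 11·4/3 = 44/3.
≈ 14.667

$14.667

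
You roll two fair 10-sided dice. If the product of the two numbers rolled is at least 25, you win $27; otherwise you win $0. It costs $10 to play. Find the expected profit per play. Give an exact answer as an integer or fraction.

74/25 dollars

E[payout] = (13/25)·0 + (12/25)·27 = 324/25
Expected profit = 324/25 − 10 = 74/25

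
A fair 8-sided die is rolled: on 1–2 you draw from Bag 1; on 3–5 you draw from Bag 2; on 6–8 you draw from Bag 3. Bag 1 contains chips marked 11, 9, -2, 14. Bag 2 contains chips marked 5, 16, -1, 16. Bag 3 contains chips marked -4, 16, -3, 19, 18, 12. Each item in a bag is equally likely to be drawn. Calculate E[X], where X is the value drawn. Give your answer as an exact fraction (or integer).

E[X | Bag 1] = (11 + 9 − 2 + 14)/4 = 8
E[X | Bag 2] = (5 + 16 − 1 + 16)/4 = 9
E[X | Bag 3] = (-4 + 16 − 3 + 19 + 18 + 12)/6 = 29/3
E[X] = (1/4)·8 + (3/8)·9 + (3/8)·29/3 = 9

9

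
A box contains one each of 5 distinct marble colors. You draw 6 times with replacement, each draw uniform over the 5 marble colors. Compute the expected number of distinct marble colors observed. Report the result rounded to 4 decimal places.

Let Xⱼ=1 if type j appears at least once. P(Xⱼ=1) = 1 − ((5−1)/5)^6 = 11529/15625.
E[#distinct] = 5·11529/15625 = 11529/3125.
≈ 3.6893

3.6893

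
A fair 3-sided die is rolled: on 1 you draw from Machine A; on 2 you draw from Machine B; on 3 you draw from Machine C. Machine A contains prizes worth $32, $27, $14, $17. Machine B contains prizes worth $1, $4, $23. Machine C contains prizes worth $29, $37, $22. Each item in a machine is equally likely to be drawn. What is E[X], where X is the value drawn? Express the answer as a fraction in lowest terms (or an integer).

E[X | Machine A] = (32 + 27 + 14 + 17)/4 = 45/2
E[X | Machine B] = (1 + 4 + 23)/3 = 28/3
E[X | Machine C] = (29 + 37 + 22)/3 = 88/3
E[X] = (1/3)·45/2 + (1/3)·28/3 + (1/3)·88/3 = 367/18

367/18 dollars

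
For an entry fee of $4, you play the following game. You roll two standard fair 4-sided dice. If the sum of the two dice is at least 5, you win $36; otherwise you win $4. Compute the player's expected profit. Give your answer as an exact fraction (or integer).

$20

E[payout] = (3/8)·4 + (5/8)·36 = 24
Expected profit = 24 − 4 = 20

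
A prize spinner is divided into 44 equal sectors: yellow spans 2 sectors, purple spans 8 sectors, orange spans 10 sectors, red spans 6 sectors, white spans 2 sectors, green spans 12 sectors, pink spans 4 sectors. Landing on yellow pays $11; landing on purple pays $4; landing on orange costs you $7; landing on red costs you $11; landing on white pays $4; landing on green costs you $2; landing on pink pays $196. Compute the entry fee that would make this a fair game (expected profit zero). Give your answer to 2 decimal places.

$15.59

E[payout] = (2/44)·11 + (8/44)·4 + (10/44)·(-7) + (6/44)·(-11) + (2/44)·4 + (12/44)·(-2) + (4/44)·196 = 343/22
Fair fee = E[payout] = 343/22 ≈ $15.59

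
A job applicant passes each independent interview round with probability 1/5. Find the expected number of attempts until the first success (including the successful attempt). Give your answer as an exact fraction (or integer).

For a geometric distribution, E[trials] = 1/p = 1/(1/5) = 5.

5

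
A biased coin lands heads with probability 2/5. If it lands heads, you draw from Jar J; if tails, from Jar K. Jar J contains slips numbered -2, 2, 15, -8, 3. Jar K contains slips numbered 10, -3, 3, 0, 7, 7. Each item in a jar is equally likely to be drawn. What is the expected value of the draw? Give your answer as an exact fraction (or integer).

E[X | Jar J] = (-2 + 2 + 15 − 8 + 3)/5 = 2
E[X | Jar K] = (10 − 3 + 3 + 0 + 7 + 7)/6 = 4
E[X] = (2/5)·2 + (3/5)·4 = 16/5

16/5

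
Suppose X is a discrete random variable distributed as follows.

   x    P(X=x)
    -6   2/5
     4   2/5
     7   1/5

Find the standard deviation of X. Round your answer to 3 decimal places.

E[X] = 3/5, E[X²] = 153/5
Var(X) = E[X²] − (E[X])² = 153/5 − 9/25 = 756/25
SD(X) = √(756/25) ≈ 5.499

5.499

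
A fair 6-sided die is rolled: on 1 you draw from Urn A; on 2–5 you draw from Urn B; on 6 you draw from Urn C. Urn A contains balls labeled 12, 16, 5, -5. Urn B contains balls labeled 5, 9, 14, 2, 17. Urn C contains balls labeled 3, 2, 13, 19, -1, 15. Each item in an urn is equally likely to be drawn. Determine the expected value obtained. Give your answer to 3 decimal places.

E[X | Urn A] = (12 + 16 + 5 − 5)/4 = 7
E[X | Urn B] = (5 + 9 + 14 + 2 + 17)/5 = 47/5
E[X | Urn C] = (3 + 2 + 13 + 19 − 1 + 15)/6 = 17/2
E[X] = (1/6)·7 + (2/3)·47/5 + (1/6)·17/2 = 177/20 ≈ 8.850

8.850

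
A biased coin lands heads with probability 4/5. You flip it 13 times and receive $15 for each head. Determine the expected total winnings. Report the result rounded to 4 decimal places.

E[#heads] = 13·4/5 = 52/5 (linearity over flips).
E[winnings] = 15·52/5 = 156.
≈ 156.0000

$156.0000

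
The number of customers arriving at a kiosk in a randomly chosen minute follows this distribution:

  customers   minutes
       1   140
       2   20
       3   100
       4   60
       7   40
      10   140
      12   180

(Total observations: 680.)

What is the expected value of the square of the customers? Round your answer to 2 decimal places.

64.65

Total = 680, so P(customers=1) = 140/680, etc.
E[X²] = (7/34)·1 + (1/34)·4 + (5/34)·9 + (3/34)·16 + (1/17)·49 + (7/34)·100 + (9/34)·144
     = 1099/17 ≈ 64.65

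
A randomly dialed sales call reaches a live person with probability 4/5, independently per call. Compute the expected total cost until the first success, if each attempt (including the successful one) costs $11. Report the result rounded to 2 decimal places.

E[#attempts] = 1/p = 5/4; E[cost] = 11·5/4 = 55/4.
≈ 13.75

$13.75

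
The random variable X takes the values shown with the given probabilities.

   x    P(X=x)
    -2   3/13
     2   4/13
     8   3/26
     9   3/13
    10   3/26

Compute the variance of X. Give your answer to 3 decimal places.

21.213

E[X] = (3/13)·(-2) + (4/13)·2 + (3/26)·8 + (3/13)·9 + (3/26)·10 = 56/13
E[X²] = (3/13)·4 + (4/13)·4 + (3/26)·64 + (3/13)·81 + (3/26)·100 = 517/13
Var(X) = 517/13 − (56/13)² = 3585/169 ≈ 21.213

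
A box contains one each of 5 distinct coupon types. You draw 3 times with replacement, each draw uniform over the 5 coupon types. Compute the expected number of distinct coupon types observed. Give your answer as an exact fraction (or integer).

Let Xⱼ=1 if type j appears at least once. P(Xⱼ=1) = 1 − ((5−1)/5)^3 = 61/125.
E[#distinct] = 5·61/125 = 61/25.

61/25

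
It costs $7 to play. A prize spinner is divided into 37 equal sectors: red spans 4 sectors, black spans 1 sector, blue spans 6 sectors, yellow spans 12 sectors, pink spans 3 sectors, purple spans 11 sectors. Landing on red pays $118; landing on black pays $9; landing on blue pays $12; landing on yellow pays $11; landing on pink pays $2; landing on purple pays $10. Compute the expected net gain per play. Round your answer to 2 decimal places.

E[payout] = (4/37)·118 + (1/37)·9 + (6/37)·12 + (12/37)·11 + (3/37)·2 + (11/37)·10 = 801/37
Expected profit = 801/37 − 7 = 542/37 ≈ $14.65

$14.65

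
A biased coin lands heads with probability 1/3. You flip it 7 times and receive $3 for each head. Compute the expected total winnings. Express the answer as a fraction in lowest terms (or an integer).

$7

E[#heads] = 7·1/3 = 7/3 (linearity over flips).
E[winnings] = 3·7/3 = 7.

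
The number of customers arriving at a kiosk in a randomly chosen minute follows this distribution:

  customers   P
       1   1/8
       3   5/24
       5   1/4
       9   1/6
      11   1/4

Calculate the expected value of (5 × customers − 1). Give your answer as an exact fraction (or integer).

E[5x-1] = (1/8)·4 + (5/24)·14 + (1/4)·24 + (1/6)·44 + (1/4)·54
     = 121/4

121/4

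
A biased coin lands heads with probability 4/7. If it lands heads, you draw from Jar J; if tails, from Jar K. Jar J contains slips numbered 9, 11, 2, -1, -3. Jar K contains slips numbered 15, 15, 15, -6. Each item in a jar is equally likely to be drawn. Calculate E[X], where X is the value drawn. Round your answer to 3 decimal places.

6.236

E[X | Jar J] = (9 + 11 + 2 − 1 − 3)/5 = 18/5
E[X | Jar K] = (15 + 15 + 15 − 6)/4 = 39/4
E[X] = (4/7)·18/5 + (3/7)·39/4 = 873/140 ≈ 6.236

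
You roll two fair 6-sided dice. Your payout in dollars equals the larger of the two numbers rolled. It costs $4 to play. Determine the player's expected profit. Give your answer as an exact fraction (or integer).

Distribution of the larger of the two numbers rolled: 1 w.p. 1/36, 2 w.p. 1/12, 3 w.p. 5/36, 4 w.p. 7/36, 5 w.p. 1/4, 6 w.p. 11/36
E[payout] = (1/36)·1 + (1/12)·2 + (5/36)·3 + (7/36)·4 + (1/4)·5 + (11/36)·6 = 161/36
Expected profit = 161/36 − 4 = 17/36

17/36 dollars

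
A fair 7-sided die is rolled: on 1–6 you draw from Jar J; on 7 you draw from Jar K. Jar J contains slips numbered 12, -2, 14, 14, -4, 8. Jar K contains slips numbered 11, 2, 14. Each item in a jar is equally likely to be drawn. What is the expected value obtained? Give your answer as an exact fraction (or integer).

E[X | Jar J] = (12 − 2 + 14 + 14 − 4 + 8)/6 = 7
E[X | Jar K] = (11 + 2 + 14)/3 = 9
E[X] = (6/7)·7 + (1/7)·9 = 51/7

51/7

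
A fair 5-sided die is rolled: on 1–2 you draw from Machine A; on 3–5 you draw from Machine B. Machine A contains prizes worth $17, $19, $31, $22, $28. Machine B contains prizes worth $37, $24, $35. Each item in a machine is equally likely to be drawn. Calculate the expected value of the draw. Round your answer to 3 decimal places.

$28.560

E[X | Machine A] = (17 + 19 + 31 + 22 + 28)/5 = 117/5
E[X | Machine B] = (37 + 24 + 35)/3 = 32
E[X] = (2/5)·117/5 + (3/5)·32 = 714/25 ≈ 28.560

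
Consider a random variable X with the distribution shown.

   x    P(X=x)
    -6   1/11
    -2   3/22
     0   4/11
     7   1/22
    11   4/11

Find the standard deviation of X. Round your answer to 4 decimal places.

E[X] = 7/2, E[X²] = 1101/22
Var(X) = E[X²] − (E[X])² = 1101/22 − 49/4 = 1663/44
SD(X) = √(1663/44) ≈ 6.1478

6.1478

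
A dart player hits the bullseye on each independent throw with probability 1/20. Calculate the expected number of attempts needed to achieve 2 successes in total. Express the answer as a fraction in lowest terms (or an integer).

By linearity (sum of 2 independent geometric waits), E[trials] = 2/p = 2/(1/20) = 40.

40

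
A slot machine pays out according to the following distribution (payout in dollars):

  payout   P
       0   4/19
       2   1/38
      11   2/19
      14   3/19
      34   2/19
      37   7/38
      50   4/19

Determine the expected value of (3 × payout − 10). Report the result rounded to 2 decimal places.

63.03

E[3x-10] = (4/19)·(-10) + (1/38)·(-4) + (2/19)·23 + (3/19)·32 + (2/19)·92 + (7/38)·101 + (4/19)·140
     = 2395/38 ≈ 63.03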